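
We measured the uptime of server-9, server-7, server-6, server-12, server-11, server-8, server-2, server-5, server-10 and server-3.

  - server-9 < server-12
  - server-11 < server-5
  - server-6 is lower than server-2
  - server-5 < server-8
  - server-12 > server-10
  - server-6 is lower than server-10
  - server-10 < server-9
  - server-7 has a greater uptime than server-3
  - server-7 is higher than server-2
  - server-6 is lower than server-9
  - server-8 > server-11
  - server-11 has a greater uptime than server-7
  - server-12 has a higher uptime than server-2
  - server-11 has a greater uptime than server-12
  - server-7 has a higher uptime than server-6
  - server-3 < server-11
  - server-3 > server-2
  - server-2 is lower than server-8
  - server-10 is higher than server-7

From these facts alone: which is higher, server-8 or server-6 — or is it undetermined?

server-6 < server-2 and server-2 < server-3 give server-6 < server-3.
With server-3 < server-7: server-6 < server-2 < server-3 < server-7.
With server-7 < server-10: server-6 < server-2 < server-3 < server-7 < server-10.
With server-10 < server-9: server-6 < server-2 < server-3 < server-7 < server-10 < server-9.
With server-9 < server-12: server-6 < server-2 < server-3 < server-7 < server-10 < server-9 < server-12.
With server-12 < server-11: server-6 < server-2 < server-3 < server-7 < server-10 < server-9 < server-12 < server-11.
With server-11 < server-5: server-6 < server-2 < server-3 < server-7 < server-10 < server-9 < server-12 < server-11 < server-5.
Then server-5 < server-8 extends the chain to server-8.
So server-8 is higher.

server-8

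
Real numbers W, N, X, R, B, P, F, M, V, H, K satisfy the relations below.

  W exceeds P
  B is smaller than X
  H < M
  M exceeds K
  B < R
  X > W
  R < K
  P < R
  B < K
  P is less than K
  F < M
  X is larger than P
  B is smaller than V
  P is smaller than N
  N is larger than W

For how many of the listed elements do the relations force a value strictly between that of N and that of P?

1

Chaining upward from P reaches: W, X, R, K, M.
Chaining downward from N reaches: W.
Strictly between P and N are those in both lists: W — 1 element.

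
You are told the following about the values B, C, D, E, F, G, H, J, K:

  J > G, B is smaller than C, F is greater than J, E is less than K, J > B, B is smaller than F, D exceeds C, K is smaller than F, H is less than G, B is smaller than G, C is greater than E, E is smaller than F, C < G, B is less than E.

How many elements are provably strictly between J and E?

2

Chaining upward from E reaches: C, G, K, D, F.
Chaining downward from J reaches: B, C, H, G.
Strictly between E and J are those in both lists: C, G — 2 elements.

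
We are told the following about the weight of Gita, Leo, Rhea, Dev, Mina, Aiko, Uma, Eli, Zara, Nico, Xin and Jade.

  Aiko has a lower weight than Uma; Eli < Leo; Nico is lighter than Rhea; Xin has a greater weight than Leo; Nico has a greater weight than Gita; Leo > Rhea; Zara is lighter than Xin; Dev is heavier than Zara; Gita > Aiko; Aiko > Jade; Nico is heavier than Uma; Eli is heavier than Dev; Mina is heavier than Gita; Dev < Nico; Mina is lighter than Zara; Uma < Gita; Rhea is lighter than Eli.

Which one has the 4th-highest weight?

The consecutive relations fix a unique order: Jade < Aiko < Uma < Gita < Mina < Zara < Dev < Nico < Rhea < Eli < Leo < Xin.
Counting 4 from the largest end gives Rhea.

Rhea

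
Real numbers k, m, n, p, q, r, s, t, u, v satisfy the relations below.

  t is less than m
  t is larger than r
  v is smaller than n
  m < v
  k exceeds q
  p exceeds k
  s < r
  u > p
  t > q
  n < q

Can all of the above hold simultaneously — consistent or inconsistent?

inconsistent

Chaining the given relations yields t < m < v < n < q, so t < q. But one relation states q < t. These cannot both hold.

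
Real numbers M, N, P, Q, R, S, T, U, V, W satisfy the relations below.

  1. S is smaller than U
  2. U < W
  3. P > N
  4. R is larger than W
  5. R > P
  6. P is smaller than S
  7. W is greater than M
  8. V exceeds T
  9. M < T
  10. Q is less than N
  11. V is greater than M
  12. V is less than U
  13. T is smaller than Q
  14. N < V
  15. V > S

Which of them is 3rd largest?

Piecing the relations together gives one ordering: M < T < Q < N < P < S < V < U < W < R.
Counting 3 from the largest end gives U.

U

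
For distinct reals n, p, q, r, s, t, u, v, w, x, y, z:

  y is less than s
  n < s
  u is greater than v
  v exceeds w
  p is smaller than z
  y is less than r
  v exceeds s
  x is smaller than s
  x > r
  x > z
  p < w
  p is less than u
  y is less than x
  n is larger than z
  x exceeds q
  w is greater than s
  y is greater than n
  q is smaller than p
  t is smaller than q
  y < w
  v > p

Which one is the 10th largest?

p

Piecing the relations together gives one ordering: t < q < p < z < n < y < r < x < s < w < v < u.
Counting 10 from the largest end gives p.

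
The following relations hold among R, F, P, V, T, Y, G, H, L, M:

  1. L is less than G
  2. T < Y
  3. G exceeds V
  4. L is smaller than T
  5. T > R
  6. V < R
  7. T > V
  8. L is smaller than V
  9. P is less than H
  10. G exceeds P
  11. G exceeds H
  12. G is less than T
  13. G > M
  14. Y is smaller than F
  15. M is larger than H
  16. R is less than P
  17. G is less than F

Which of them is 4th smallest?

P

Chaining the given pairs: L < V < R < P < H < M < G < T < Y < F.
The 4th smallest is P.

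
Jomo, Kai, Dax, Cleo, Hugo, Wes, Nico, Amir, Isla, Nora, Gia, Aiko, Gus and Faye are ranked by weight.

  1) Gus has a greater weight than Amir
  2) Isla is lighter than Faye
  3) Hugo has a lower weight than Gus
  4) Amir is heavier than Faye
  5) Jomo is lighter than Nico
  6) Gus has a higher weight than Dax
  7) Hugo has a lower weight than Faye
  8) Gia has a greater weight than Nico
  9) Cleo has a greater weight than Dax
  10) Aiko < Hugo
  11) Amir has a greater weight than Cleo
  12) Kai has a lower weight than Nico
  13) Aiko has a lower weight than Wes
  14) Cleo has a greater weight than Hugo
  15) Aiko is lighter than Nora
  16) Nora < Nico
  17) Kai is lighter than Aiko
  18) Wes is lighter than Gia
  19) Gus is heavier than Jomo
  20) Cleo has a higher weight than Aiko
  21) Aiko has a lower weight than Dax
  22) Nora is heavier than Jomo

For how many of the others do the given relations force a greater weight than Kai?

From Kai the given relations immediately reach Aiko, Nico.
From those, Nora, Dax, Hugo, Cleo, Wes, Gia — 8 in total.
From those, Faye, Amir, Gus — 11 in total.
No other element is forced above Kai by the given relations, so the count is 11.

11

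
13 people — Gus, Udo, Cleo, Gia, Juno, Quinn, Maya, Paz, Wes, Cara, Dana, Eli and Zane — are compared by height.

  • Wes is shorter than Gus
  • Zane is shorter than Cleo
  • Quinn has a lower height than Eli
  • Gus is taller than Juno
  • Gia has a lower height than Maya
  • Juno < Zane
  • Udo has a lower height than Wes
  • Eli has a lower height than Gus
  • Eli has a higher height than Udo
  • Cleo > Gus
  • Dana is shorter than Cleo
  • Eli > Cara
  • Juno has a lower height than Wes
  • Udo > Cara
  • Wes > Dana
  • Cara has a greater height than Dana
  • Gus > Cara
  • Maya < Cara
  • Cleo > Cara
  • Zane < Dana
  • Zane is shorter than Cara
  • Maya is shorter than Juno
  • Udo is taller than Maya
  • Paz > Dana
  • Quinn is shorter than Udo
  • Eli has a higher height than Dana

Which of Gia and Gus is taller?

Gia < Maya and Maya < Juno give Gia < Juno.
With Juno < Zane: Gia < Maya < Juno < Zane.
With Zane < Dana: Gia < Maya < Juno < Zane < Dana.
With Dana < Cara: Gia < Maya < Juno < Zane < Dana < Cara.
Then Cara < Udo extends the chain to Udo.
Then Udo < Wes extends the chain to Wes.
Then Wes < Gus extends the chain to Gus.
So Gia < Gus; Gus is the taller of the two.

Gus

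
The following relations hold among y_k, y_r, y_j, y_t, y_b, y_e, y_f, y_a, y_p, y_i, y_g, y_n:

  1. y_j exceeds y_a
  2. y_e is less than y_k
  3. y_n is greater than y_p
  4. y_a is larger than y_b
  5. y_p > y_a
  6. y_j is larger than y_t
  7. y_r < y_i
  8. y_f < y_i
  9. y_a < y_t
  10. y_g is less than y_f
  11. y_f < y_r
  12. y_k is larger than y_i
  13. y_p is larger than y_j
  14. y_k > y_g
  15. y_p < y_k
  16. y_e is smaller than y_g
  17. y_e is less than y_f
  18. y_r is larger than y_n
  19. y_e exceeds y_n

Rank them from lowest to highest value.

The consecutive links are each given: y_b < y_a; y_a < y_t; y_t < y_j; y_j < y_p; y_p < y_n; y_n < y_e; y_e < y_g; y_g < y_f; y_f < y_r; y_r < y_i; y_i < y_k.

y_b < y_a < y_t < y_j < y_p < y_n < y_e < y_g < y_f < y_r < y_i < y_k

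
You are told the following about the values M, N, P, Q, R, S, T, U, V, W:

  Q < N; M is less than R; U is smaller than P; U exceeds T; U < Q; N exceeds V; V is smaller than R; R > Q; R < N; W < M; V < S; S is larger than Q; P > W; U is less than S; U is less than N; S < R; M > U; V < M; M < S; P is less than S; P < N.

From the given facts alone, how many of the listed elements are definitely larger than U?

6

From U the given relations immediately reach Q, P, M, S, N.
From those, R — 6 in total.
No other element is forced above U by the given relations, so the count is 6.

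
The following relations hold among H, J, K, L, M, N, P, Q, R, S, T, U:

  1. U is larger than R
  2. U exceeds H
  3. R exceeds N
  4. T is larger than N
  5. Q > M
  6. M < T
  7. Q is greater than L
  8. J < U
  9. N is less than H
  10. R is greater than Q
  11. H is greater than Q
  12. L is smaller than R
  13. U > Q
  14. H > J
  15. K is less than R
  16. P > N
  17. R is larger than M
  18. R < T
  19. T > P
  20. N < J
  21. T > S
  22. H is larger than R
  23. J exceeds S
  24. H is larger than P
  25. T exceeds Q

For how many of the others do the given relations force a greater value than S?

The elements the relations force above S are J, H, U, T — no chain reaches any other.
That is 4.

4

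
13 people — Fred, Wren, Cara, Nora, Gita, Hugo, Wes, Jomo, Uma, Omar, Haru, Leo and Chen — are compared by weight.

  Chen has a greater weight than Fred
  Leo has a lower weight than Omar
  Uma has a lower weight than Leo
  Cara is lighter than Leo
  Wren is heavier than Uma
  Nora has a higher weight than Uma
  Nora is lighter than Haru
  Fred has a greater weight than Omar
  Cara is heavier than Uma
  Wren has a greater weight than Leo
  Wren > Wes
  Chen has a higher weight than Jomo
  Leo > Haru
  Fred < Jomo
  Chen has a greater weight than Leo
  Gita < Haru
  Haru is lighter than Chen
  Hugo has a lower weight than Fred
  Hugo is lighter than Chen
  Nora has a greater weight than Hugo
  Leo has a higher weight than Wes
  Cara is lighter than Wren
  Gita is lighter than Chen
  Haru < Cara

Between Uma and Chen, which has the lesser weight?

Uma

Link the given pairs in sequence: Uma < Nora; Nora < Haru; Haru < Cara; Cara < Leo; Leo < Omar; Omar < Fred; Fred < Jomo; Jomo < Chen.
Chaining these gives Uma < Nora < Haru < Cara < Leo < Omar < Fred < Jomo < Chen.
So Uma < Chen; Uma is the lighter of the two.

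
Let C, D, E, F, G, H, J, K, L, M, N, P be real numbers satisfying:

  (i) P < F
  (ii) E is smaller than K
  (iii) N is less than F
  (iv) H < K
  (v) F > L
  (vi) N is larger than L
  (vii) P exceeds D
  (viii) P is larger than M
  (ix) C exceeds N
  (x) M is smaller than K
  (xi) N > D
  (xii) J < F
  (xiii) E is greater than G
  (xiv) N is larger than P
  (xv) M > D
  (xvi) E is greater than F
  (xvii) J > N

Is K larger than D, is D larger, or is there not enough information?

The relevant relations are D < M; M < P; P < N; N < J; J < F; F < E; E < K.
Chaining these gives D < M < P < N < J < F < E < K.
So K is larger.

K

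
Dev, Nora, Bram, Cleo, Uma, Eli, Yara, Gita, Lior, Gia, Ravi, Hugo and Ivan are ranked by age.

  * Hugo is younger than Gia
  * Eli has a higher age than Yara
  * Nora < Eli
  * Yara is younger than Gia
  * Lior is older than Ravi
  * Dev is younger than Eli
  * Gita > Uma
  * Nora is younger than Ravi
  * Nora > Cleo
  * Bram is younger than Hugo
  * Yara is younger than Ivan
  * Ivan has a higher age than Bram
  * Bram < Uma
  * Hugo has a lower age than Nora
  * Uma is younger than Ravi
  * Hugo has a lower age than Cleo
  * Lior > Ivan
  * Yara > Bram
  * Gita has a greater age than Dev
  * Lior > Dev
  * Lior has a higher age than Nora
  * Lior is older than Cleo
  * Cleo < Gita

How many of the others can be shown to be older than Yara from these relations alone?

4

The elements the relations force above Yara are Gia, Eli, Ivan, Lior — no chain reaches any other.
That is 4.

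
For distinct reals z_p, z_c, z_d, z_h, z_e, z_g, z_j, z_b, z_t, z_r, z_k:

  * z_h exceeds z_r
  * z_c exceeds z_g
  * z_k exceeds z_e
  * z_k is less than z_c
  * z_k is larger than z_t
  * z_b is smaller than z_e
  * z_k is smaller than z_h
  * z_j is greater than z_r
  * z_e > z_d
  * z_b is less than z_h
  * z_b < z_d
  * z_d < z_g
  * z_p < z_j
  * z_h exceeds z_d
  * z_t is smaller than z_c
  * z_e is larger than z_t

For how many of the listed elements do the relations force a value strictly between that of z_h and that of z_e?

1

Chaining upward from z_e reaches: z_k, z_c.
Chaining downward from z_h reaches: z_b, z_d, z_r, z_t, z_k.
Strictly between z_e and z_h are those in both lists: z_k — 1 element.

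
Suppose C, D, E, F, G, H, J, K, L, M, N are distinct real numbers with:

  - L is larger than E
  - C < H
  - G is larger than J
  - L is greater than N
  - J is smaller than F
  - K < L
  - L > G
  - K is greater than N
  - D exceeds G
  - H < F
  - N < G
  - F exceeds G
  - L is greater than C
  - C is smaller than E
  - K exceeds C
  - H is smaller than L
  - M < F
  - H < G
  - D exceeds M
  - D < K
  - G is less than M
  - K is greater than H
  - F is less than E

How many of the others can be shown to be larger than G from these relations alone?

6

The elements the relations force above G are M, D, F, E, K, L — no chain reaches any other.
That is 6.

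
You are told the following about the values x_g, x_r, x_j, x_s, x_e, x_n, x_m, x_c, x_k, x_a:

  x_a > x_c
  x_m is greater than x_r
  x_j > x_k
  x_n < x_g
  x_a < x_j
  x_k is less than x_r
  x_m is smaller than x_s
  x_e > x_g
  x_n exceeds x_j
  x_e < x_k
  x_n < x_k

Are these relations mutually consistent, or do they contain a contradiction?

We have x_k < x_j stated directly, yet also x_j < x_n < x_g < x_e < x_k by chaining the others — so x_j < x_k. Contradiction.

inconsistent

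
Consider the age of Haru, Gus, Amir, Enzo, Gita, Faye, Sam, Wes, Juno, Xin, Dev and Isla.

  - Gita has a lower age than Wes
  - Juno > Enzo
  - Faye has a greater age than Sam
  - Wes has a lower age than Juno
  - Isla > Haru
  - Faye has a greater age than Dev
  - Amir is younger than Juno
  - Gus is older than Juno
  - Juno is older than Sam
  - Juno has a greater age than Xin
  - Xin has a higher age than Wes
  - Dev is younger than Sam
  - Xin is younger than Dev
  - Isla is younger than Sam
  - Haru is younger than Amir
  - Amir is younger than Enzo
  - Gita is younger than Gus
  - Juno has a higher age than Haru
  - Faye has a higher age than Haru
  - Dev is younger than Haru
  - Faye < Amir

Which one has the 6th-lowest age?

Isla

Piecing the relations together gives one ordering: Gita < Wes < Xin < Dev < Haru < Isla < Sam < Faye < Amir < Enzo < Juno < Gus.
The 6th smallest is Isla.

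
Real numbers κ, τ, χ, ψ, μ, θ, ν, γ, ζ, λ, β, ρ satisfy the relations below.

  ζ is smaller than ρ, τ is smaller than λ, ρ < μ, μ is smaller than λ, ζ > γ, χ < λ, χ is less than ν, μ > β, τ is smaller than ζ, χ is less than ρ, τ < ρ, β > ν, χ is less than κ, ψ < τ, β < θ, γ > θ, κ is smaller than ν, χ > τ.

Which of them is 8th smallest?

Piecing the relations together gives one ordering: ψ < τ < χ < κ < ν < β < θ < γ < ζ < ρ < μ < λ.
Counting 8 from the smallest end gives γ.

γ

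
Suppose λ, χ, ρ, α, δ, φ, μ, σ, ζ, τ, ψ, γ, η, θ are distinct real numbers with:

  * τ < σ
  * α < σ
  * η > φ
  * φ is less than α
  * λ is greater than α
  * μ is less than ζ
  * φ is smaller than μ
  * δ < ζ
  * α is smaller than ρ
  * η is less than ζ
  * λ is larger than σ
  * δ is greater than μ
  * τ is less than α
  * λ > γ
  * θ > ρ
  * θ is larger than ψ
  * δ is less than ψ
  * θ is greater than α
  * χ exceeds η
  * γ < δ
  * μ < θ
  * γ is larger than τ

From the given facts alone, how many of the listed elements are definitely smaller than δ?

From δ the given relations immediately reach μ, γ.
From those, φ, τ — 4 in total.
Nothing else is reachable below δ; 4 in all.

4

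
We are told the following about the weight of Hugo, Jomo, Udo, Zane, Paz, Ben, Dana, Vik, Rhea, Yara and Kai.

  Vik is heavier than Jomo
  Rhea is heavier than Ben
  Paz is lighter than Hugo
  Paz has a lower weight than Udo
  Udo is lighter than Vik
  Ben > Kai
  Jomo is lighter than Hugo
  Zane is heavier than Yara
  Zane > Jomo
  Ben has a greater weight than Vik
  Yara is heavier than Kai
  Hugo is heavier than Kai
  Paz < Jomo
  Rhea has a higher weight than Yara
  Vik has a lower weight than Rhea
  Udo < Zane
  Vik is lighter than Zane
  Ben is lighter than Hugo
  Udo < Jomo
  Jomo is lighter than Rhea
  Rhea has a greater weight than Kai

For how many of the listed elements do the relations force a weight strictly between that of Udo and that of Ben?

The relations place Udo below Ben. An element lies strictly between them when it is forced above Udo and also forced below Ben.
Above Udo: {Jomo, Vik, Hugo, Rhea, Zane}. Below Ben: {Kai, Paz, Jomo, Vik}.
Intersection: {Jomo, Vik} — 2.

2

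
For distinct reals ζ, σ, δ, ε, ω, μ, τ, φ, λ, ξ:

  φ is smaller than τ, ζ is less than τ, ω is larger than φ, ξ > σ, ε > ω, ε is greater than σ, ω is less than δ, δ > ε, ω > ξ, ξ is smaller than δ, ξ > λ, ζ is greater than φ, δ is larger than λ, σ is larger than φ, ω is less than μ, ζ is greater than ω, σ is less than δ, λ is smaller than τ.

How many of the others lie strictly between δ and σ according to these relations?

3

The relations place σ below δ. An element lies strictly between them when it is forced above σ and also forced below δ.
Above σ: {ξ, ω, ζ, μ, ε, τ}. Below δ: {φ, λ, ξ, ω, ε}.
Intersection: {ξ, ω, ε} — 3.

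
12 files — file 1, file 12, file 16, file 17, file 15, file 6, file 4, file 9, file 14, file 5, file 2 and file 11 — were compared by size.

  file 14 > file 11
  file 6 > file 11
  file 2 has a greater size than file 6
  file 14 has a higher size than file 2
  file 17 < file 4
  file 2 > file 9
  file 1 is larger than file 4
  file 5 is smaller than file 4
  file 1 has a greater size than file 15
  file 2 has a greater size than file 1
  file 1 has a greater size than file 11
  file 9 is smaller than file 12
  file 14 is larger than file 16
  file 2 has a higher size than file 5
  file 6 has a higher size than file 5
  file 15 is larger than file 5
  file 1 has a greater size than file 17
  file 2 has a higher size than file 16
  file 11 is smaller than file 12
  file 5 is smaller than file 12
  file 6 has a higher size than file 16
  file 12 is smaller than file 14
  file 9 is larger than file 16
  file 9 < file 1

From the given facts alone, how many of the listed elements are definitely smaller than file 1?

7

The elements the relations force below file 1 are file 11, file 17, file 16, file 5, file 4, file 9, file 15 — no chain reaches any other.
That is 7.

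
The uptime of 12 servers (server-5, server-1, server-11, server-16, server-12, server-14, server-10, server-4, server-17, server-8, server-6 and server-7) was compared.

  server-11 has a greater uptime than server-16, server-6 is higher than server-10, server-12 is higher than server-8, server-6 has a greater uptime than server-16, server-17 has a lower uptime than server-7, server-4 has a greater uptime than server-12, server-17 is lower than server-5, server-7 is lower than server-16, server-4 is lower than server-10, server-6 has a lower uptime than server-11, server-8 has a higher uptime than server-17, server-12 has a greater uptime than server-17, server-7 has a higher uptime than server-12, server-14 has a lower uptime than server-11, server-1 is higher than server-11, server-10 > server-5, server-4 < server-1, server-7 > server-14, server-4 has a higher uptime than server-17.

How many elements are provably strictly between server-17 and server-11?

8

The relations place server-17 below server-11. An element lies strictly between them when it is forced above server-17 and also forced below server-11.
Above server-17: {server-5, server-8, server-12, server-7, server-16, server-4, server-10, server-6, server-1}. Below server-11: {server-5, server-14, server-8, server-12, server-7, server-16, server-4, server-10, server-6}.
Intersection: {server-5, server-8, server-12, server-7, server-16, server-4, server-10, server-6} — 8.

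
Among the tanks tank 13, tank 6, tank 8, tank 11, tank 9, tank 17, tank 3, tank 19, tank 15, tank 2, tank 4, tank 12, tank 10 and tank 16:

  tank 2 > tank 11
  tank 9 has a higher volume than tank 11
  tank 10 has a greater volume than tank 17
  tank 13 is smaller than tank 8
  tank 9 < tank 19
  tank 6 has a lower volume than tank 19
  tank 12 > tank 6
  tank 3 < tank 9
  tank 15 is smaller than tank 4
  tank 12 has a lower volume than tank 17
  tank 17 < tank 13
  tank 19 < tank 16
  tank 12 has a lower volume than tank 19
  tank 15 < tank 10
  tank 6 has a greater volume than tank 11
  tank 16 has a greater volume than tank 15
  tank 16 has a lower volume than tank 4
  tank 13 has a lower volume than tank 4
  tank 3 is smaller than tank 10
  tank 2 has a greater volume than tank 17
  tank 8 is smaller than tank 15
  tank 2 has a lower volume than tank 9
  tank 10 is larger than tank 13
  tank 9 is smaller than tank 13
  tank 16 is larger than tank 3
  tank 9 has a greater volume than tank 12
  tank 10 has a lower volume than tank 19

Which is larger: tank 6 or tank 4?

tank 4

The relevant relations are tank 6 < tank 12; tank 12 < tank 17; tank 17 < tank 2; tank 2 < tank 9; tank 9 < tank 13; tank 13 < tank 8; tank 8 < tank 15; tank 15 < tank 10; tank 10 < tank 19; tank 19 < tank 16; tank 16 < tank 4.
Chaining these gives tank 6 < tank 12 < tank 17 < tank 2 < tank 9 < tank 13 < tank 8 < tank 15 < tank 10 < tank 19 < tank 16 < tank 4.
So tank 6 < tank 4; tank 4 is the larger of the two.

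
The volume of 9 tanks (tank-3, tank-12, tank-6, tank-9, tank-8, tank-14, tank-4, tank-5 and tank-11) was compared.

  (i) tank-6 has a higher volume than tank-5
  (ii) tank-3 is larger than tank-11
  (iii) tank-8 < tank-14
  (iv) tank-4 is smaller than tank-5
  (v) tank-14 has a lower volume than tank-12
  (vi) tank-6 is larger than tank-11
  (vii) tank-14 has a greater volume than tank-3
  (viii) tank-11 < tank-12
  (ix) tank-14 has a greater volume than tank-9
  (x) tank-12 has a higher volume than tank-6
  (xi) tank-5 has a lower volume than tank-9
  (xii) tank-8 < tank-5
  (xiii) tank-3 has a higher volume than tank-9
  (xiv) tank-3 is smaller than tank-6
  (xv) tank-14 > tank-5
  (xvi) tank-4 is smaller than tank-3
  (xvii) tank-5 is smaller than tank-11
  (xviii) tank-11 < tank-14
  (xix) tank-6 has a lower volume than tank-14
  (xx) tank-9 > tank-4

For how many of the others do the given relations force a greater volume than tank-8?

From tank-8 the given relations immediately reach tank-5, tank-14.
From those, tank-9, tank-11, tank-6, tank-12 — 6 in total.
From those, tank-3 — 7 in total.
Nothing else is reachable above tank-8; 7 in all.

7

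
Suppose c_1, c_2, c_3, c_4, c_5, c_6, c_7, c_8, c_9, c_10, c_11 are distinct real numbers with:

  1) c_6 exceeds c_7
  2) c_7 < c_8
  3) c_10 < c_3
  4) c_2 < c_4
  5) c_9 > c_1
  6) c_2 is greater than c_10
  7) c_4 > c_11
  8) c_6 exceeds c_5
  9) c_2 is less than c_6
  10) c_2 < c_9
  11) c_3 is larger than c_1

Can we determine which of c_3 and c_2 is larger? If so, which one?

Following every chain through c_3: below c_3 we get c_10, c_1.
c_2 is not reached, and no chain runs the other way from c_2 to c_3.
So the given relations leave the order of c_3 and c_2 undetermined.

undetermined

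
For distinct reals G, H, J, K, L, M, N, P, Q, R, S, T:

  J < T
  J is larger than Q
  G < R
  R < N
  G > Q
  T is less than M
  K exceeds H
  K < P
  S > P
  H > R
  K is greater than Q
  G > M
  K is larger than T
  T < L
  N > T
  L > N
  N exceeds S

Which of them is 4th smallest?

M

The consecutive relations fix a unique order: Q < J < T < M < G < R < H < K < P < S < N < L.
The 4th smallest is M.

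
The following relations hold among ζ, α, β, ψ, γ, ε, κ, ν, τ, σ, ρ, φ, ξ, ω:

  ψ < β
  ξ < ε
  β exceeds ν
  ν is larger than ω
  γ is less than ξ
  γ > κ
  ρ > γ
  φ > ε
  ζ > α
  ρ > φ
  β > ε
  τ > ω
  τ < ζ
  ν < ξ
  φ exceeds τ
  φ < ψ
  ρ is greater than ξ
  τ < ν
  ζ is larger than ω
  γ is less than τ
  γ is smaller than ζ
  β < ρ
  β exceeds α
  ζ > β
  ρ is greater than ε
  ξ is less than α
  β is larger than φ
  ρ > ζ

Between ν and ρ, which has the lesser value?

ν

ν < ξ and ξ < ε give ν < ε.
Then ε < φ extends the chain to φ.
With φ < ψ: ν < ξ < ε < φ < ψ.
With ψ < β: ν < ξ < ε < φ < ψ < β.
With β < ζ: ν < ξ < ε < φ < ψ < β < ζ.
With ζ < ρ: ν < ξ < ε < φ < ψ < β < ζ < ρ.
So ν < ρ; ν is the smaller of the two.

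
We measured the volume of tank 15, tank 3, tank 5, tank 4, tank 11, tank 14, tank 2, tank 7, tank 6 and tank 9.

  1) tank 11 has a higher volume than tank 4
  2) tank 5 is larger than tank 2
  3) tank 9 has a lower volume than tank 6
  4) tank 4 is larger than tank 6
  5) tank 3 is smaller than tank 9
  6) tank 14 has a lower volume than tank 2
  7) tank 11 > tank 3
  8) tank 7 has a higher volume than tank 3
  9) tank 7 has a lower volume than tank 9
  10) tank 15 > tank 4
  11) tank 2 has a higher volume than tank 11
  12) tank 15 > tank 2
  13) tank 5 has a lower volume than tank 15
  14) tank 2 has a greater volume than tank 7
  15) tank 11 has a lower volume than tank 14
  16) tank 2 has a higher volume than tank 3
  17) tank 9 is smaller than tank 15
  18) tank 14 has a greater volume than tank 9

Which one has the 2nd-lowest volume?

tank 7

The consecutive relations fix a unique order: tank 3 < tank 7 < tank 9 < tank 6 < tank 4 < tank 11 < tank 14 < tank 2 < tank 5 < tank 15.
The 2nd smallest is tank 7.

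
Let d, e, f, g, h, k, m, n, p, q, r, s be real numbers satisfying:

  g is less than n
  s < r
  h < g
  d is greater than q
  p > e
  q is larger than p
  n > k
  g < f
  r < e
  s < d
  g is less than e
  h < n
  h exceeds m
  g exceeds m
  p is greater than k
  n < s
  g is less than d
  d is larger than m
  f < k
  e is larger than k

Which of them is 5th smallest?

The consecutive relations fix a unique order: m < h < g < f < k < n < s < r < e < p < q < d.
Counting 5 from the smallest end gives k.

k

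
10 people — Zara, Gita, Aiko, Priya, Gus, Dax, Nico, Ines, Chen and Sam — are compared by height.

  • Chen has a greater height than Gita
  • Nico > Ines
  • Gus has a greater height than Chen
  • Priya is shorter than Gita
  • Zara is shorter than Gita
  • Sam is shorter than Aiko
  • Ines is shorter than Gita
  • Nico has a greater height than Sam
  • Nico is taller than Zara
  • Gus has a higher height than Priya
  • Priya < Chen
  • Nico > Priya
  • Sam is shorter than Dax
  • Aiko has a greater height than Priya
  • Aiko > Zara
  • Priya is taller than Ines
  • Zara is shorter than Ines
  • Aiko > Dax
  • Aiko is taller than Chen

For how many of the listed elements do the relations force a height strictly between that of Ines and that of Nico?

The relations place Ines below Nico. An element lies strictly between them when it is forced above Ines and also forced below Nico.
Above Ines: {Priya, Gita, Chen, Gus, Aiko}. Below Nico: {Zara, Sam, Priya}.
Intersection: {Priya} — 1.

1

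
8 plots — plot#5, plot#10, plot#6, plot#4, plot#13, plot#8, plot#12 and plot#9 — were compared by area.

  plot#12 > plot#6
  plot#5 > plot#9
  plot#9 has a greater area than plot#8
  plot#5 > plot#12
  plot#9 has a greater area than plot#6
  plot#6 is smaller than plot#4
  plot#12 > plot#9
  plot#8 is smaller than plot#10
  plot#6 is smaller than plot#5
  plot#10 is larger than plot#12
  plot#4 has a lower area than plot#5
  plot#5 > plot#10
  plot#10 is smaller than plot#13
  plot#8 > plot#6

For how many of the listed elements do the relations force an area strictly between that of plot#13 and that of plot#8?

3

Chaining upward from plot#8 reaches: plot#9, plot#12, plot#10, plot#5.
Chaining downward from plot#13 reaches: plot#6, plot#9, plot#12, plot#10.
Strictly between plot#8 and plot#13 are those in both lists: plot#9, plot#12, plot#10 — 3 elements.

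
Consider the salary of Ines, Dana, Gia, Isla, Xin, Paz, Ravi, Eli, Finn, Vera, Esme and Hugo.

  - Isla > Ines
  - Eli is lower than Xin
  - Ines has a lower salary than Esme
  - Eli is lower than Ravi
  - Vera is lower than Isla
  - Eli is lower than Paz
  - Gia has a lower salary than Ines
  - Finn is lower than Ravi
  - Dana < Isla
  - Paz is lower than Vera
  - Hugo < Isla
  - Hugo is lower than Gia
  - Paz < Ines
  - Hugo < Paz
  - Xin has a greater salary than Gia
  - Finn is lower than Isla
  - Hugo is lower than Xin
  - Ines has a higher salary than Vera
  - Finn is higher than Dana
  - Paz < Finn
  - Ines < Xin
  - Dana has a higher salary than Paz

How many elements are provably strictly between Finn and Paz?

1

Chaining upward from Paz reaches: Vera, Dana, Ines, Isla, Ravi, Esme, Xin.
Chaining downward from Finn reaches: Hugo, Eli, Dana.
Strictly between Paz and Finn are those in both lists: Dana — 1 element.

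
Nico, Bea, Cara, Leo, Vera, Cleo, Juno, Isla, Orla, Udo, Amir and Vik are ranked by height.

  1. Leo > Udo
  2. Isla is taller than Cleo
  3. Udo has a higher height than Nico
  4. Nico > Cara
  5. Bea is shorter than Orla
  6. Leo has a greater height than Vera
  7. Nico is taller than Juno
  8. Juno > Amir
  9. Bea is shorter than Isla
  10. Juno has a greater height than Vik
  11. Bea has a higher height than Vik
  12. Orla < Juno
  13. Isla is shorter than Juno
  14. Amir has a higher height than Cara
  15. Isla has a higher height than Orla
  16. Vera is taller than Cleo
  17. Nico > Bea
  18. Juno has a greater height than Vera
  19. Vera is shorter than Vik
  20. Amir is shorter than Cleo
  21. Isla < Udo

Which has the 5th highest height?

Chaining the given pairs: Cara < Amir < Cleo < Vera < Vik < Bea < Orla < Isla < Juno < Nico < Udo < Leo.
Counting 5 from the largest end gives Isla.

Isla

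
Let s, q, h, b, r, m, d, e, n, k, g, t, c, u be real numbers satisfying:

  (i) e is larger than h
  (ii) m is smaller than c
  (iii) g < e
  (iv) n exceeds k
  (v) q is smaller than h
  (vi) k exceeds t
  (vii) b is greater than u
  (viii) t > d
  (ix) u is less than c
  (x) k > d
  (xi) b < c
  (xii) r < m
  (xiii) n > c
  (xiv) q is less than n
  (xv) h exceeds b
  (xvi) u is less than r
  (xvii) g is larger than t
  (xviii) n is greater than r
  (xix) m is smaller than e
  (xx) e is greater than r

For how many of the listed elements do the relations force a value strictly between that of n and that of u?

The relations place u below n. An element lies strictly between them when it is forced above u and also forced below n.
Above u: {r, m, b, c, h, e}. Below n: {q, d, r, m, b, c, t, k}.
Intersection: {r, m, b, c} — 4.

4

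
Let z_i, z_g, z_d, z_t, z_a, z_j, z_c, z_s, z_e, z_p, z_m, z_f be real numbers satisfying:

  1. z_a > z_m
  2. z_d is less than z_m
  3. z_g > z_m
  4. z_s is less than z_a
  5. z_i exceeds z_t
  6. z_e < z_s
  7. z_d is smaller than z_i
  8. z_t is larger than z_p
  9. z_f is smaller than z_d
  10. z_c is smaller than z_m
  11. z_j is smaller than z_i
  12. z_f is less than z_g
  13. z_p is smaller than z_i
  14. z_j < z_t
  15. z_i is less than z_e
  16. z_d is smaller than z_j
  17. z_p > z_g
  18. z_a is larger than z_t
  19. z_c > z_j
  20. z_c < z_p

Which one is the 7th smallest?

Chaining the given pairs: z_f < z_d < z_j < z_c < z_m < z_g < z_p < z_t < z_i < z_e < z_s < z_a.
The 7th smallest is z_p.

z_p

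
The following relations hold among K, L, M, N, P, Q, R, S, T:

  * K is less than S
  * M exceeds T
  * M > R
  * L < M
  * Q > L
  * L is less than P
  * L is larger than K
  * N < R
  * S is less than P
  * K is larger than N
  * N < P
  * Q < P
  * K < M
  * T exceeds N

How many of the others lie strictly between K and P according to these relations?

3

Chaining upward from K reaches: S, L, Q, M.
Chaining downward from P reaches: N, S, L, Q.
Strictly between K and P are those in both lists: S, L, Q — 3 elements.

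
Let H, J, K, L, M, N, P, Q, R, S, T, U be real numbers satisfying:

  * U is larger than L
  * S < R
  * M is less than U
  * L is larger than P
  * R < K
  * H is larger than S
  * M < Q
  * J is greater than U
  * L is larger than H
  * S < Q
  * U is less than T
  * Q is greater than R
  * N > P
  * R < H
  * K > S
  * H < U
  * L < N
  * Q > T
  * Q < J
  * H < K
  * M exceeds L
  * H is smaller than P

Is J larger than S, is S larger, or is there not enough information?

S < R < H < P < L < M < U < T < Q < J, by transitivity through R, H, P, L, M, U, T, Q.
So J is larger.

J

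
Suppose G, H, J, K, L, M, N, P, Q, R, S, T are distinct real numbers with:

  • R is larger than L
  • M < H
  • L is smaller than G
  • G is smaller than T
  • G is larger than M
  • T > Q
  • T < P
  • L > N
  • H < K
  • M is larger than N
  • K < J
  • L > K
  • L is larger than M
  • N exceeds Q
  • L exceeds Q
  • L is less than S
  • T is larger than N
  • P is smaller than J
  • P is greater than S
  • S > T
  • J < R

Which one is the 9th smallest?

S

Piecing the relations together gives one ordering: Q < N < M < H < K < L < G < T < S < P < J < R.
Counting 9 from the smallest end gives S.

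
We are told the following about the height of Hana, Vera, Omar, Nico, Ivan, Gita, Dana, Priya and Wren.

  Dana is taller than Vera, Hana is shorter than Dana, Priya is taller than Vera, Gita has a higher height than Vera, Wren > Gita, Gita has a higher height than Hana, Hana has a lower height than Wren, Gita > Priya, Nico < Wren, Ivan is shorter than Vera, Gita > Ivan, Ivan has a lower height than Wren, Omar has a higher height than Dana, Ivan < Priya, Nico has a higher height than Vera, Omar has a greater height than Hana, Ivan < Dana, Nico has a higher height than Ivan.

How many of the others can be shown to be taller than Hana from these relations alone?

4

The elements the relations force above Hana are Dana, Gita, Omar, Wren — no chain reaches any other.
That is 4.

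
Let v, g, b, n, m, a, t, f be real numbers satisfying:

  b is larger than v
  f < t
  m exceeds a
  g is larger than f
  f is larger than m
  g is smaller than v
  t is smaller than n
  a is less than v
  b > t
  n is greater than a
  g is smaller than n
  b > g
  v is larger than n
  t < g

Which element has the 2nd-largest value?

v

Chaining the given pairs: a < m < f < t < g < n < v < b.
The 2nd largest is v.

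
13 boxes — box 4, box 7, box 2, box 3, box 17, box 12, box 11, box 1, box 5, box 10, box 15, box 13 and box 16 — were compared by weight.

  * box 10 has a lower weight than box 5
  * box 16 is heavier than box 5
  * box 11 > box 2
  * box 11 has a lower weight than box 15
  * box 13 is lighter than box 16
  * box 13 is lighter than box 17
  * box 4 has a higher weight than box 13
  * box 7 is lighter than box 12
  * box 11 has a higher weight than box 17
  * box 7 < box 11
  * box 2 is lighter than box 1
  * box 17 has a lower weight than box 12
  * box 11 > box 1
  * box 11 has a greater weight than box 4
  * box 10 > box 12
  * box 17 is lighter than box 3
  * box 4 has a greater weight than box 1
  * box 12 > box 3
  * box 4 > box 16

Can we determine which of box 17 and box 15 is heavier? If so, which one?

box 15

The relevant relations are box 17 < box 3; box 3 < box 12; box 12 < box 10; box 10 < box 5; box 5 < box 16; box 16 < box 4; box 4 < box 11; box 11 < box 15.
Together: box 17 < box 3 < box 12 < box 10 < box 5 < box 16 < box 4 < box 11 < box 15.
So box 15 is heavier.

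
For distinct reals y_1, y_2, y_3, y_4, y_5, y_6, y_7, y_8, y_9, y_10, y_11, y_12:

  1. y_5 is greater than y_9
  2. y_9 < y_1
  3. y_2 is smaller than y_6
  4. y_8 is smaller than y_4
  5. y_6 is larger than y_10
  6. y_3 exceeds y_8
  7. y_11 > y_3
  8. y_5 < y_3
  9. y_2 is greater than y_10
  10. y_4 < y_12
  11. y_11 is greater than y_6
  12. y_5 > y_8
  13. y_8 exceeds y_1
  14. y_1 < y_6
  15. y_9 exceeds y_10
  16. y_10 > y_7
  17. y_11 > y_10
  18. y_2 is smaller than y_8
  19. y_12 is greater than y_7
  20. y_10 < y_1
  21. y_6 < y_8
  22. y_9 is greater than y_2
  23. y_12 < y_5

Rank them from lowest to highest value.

Each adjacent pair is fixed by a given relation: y_7 < y_10; y_10 < y_2; y_2 < y_9; y_9 < y_1; y_1 < y_6; y_6 < y_8; y_8 < y_4; y_4 < y_12; y_12 < y_5; y_5 < y_3; y_3 < y_11. Chaining them end to end gives the full order.

y_7 < y_10 < y_2 < y_9 < y_1 < y_6 < y_8 < y_4 < y_12 < y_5 < y_3 < y_11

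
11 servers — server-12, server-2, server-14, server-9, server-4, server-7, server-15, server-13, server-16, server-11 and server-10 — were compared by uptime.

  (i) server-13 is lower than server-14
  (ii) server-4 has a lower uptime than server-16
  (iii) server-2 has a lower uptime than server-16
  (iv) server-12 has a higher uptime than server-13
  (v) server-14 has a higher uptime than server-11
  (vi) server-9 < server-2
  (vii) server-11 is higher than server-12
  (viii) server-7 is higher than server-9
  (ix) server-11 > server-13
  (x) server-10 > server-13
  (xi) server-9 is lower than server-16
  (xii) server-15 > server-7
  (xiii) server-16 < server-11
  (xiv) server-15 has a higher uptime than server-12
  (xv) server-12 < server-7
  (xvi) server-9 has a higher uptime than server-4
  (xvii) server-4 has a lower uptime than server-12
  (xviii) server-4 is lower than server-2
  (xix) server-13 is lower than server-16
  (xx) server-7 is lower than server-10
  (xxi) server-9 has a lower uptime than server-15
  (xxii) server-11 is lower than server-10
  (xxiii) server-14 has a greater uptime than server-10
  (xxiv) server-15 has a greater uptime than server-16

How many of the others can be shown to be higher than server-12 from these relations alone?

5

The elements the relations force above server-12 are server-7, server-15, server-11, server-10, server-14 — no chain reaches any other.
That is 5.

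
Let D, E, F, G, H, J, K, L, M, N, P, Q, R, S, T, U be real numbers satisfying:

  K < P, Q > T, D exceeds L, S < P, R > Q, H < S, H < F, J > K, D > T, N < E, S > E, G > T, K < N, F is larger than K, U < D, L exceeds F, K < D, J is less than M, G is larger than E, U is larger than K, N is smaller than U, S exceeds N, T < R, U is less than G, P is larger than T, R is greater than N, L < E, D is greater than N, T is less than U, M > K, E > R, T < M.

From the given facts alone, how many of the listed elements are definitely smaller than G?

10

Directly below G: T, E, U.
One step further: K, N, R, L (7 so far).
One step further: Q, F (9 so far).
One step further: H (10 so far).
Nothing else is reachable below G; 10 in all.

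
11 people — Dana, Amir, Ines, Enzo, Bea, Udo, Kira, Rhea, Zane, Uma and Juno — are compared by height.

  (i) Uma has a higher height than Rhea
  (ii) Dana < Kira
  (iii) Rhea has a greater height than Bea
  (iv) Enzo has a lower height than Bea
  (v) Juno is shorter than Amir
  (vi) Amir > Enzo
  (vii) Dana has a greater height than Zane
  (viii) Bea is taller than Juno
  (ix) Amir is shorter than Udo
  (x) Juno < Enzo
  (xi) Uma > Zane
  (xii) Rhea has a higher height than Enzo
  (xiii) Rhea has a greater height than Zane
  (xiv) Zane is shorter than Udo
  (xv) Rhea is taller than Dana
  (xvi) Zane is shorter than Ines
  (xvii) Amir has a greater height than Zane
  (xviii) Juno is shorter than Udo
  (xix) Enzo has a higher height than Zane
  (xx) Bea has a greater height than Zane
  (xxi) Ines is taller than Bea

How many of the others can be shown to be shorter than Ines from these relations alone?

Directly below Ines: Zane, Bea.
One step further: Juno, Enzo (4 so far).
Nothing else is reachable below Ines; 4 in all.

4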